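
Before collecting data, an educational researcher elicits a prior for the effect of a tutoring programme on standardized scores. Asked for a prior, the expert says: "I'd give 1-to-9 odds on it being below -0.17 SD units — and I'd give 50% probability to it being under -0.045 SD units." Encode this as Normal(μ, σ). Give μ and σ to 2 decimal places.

μ = -0.05, σ = 0.10

The p-quantile of Normal(μ,σ) is μ + z_p·σ, with z_{0.1} = -1.282 and z_{0.5} = 0.
Eliminate σ: μ = (z₂·x₁ − z₁·x₂)/(z₂ − z₁) = (0·-0.17 − (-1.282)·-0.045)/1.282 = -0.05.
Then σ = (x₂ − x₁)/(z₂ − z₁) = (-0.045 − -0.17)/1.282 = 0.10.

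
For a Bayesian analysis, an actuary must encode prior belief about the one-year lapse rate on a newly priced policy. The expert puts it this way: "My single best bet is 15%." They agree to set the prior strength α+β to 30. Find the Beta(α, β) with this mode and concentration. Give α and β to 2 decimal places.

For α,β > 1 the Beta mode is (α−1)/(α+β−2). With α+β = 30, the mode is (α−1)/28.
Set (α−1)/28 = 0.15 → α = 1 + 0.15·28 = 5.20.
β = 30 − α = 24.80.

α = 5.20, β = 24.80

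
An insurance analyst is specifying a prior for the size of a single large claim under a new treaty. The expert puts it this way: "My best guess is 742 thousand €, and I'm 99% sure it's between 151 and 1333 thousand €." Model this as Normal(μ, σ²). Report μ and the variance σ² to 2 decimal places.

μ = 742.00, σ² = 52643.02

A symmetric 99% interval runs μ ± z·σ with z = 2.576.
Half-width = 591, so σ = 591/2.576 = 229.441 and σ² = 52643.02.
μ is the stated best guess, 742.00.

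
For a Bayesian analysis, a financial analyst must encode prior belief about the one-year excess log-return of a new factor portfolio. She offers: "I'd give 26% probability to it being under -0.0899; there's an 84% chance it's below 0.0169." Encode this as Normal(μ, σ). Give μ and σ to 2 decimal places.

The p-quantile of Normal(μ,σ) is μ + z_p·σ, with z_{0.26} = -0.6433 and z_{0.84} = 0.9945.
Eliminate σ: μ = (z₂·x₁ − z₁·x₂)/(z₂ − z₁) = (0.9945·-0.0899 − (-0.6433)·0.0169)/1.638 = -0.05.
Then σ = (x₂ − x₁)/(z₂ − z₁) = (0.0169 − -0.0899)/1.638 = 0.07.

μ = -0.05, σ = 0.07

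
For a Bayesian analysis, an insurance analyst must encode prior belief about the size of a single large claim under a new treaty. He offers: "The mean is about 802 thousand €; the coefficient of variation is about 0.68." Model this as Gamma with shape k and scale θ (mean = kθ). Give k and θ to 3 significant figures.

For Gamma(k, scale θ): mean = kθ, variance = kθ², so CV = 1/√k.
CV = 0.68, hence k = 1/CV² = 2.16.
Then θ = mean/k = 802/2.16 = 371.

k ≈ 2.16, θ ≈ 371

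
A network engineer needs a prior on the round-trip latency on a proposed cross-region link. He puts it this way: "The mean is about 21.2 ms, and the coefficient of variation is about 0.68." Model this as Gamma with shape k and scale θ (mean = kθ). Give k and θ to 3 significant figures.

k ≈ 2.16, θ ≈ 9.8

For Gamma(k, scale θ): mean = kθ, variance = kθ², so CV = 1/√k.
CV = 0.68, hence k = 1/CV² = 2.16.
Then θ = mean/k = 21.2/2.16 = 9.8.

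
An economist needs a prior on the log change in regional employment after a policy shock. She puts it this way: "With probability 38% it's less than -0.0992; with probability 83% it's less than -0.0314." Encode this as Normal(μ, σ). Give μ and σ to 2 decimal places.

μ = -0.08, σ = 0.05

The p-quantile of Normal(μ,σ) is μ + z_p·σ, with z_{0.38} = -0.3055 and z_{0.83} = 0.9542.
Eliminate σ: μ = (z₂·x₁ − z₁·x₂)/(z₂ − z₁) = (0.9542·-0.0992 − (-0.3055)·-0.0314)/1.26 = -0.08.
Then σ = (x₂ − x₁)/(z₂ − z₁) = (-0.0314 − -0.0992)/1.26 = 0.05.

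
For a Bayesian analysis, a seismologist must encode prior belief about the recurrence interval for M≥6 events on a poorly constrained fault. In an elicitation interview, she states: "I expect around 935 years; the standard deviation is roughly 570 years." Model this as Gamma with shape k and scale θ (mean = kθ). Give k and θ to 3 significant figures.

k ≈ 2.69, θ ≈ 347

For Gamma(k, scale θ): mean = kθ, variance = kθ², so CV = 1/√k.
CV = SD/mean = 570/935 = 0.6096, hence k = 1/CV² = 2.69.
Then θ = mean/k = 935/2.69 = 347.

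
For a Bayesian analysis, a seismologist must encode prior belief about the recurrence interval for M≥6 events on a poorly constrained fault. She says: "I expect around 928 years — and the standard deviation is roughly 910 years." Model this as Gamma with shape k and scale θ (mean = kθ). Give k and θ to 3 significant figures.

For Gamma(k, scale θ): mean = kθ, variance = kθ², so CV = 1/√k.
CV = SD/mean = 910/928 = 0.9806, hence k = 1/CV² = 1.04.
Then θ = mean/k = 928/1.04 = 892.

k ≈ 1.04, θ ≈ 892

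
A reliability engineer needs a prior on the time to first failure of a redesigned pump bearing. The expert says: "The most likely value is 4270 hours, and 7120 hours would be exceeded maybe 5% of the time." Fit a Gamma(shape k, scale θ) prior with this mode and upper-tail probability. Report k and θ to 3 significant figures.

Gamma(k,θ) with k>1 has mode (k−1)θ, so θ = 4270/(k−1).
Need P(X < 7120) = 0.95 with θ tied to k this way. Start at k = 2, θ = 4270: P(X<7120) ≈ 0.497.
Too low — raise k to concentrate. Iterating converges to k ≈ 11.7.
Then θ = 4270/(11.7−1) ≈ 400.

k ≈ 11.7, θ ≈ 400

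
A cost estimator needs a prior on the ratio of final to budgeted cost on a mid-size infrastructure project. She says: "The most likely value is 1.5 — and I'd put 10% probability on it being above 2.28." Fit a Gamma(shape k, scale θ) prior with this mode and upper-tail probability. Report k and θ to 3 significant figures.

k ≈ 11.6, θ ≈ 0.141

Gamma(k,θ) with k>1 has mode (k−1)θ, so θ = 1.5/(k−1).
Need P(X < 2.28) = 0.9 with θ tied to k this way. Start at k = 2, θ = 1.5: P(X<2.28) ≈ 0.449.
Too low — raise k to concentrate. Iterating converges to k ≈ 11.6.
Then θ = 1.5/(11.6−1) ≈ 0.141.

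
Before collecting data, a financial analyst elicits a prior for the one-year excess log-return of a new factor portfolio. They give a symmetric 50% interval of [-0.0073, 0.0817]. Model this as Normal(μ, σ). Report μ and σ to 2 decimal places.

μ = 0.04, σ = 0.07

A symmetric 50% interval runs μ ± z·σ with z = 0.6745.
Half-width = 0.0445, so σ = 0.0445/0.6745 = 0.07.
μ is the interval midpoint, 0.04.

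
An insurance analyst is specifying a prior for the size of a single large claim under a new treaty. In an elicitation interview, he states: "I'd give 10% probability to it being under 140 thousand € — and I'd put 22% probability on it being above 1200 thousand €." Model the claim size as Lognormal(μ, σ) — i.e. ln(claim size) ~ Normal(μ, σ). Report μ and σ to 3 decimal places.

μ ≈ 6.282, σ ≈ 1.046

If T ~ Lognormal(μ,σ) then ln T ~ Normal(μ,σ), so the p-quantile of ln T is μ + z_p·σ.
ln(140) = 4.942 and ln(1200) = 7.09; z_{0.1} = -1.282, z_{0.78} = 0.7722.
σ = (7.09 − 4.942)/(0.7722 − (-1.282)) = 1.046.
μ = 4.942 − (-1.282)·1.046 = 6.282.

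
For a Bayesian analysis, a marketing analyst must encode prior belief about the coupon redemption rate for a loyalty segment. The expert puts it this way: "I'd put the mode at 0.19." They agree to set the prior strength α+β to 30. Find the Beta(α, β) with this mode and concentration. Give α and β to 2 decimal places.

α = 6.32, β = 23.68

For α,β > 1 the Beta mode is (α−1)/(α+β−2). With α+β = 30, the mode is (α−1)/28.
Set (α−1)/28 = 0.19 → α = 1 + 0.19·28 = 6.32.
β = 30 − α = 23.68.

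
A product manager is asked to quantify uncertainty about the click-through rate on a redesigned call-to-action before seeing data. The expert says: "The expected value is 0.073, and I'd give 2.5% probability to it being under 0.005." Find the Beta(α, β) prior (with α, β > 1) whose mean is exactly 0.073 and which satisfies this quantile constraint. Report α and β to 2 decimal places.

With mean 0.073 fixed, write α = 0.073s, β = 0.927s where s = α+β.
Need P(θ < 0.005) = 0.025 under Beta(0.073s, 0.927s). Normal approximation: (q−m)/√(m(1−m)/s) ≈ z_{0.025} = -1.96, so s ≈ 0.073·0.927·(-1.96)²/(0.005−0.073)² = 56.2.
At s = 56.2: P(θ<0.005) ≈ 0.000. Adjusting to match 0.025 gives s ≈ 19.51.
So α = 0.073·19.51 ≈ 1.42, β = 0.927·19.51 ≈ 18.08.

α ≈ 1.42, β ≈ 18.08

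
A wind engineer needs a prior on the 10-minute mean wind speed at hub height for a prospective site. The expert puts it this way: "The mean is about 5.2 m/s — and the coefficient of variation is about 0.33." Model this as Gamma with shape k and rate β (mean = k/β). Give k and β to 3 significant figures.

k ≈ 9.18, β ≈ 1.77

For Gamma(k, rate β): mean = k/β, variance = k/β², so CV = 1/√k.
CV = 0.33, hence k = 1/CV² = 9.18.
Then β = k/mean = 9.18/5.2 = 1.77.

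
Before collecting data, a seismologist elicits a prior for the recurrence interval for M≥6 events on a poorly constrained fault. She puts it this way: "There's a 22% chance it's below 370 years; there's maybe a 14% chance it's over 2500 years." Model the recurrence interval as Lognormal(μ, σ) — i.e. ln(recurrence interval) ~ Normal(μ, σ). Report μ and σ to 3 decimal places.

μ ≈ 6.710, σ ≈ 1.031

If T ~ Lognormal(μ,σ) then ln T ~ Normal(μ,σ), so the p-quantile of ln T is μ + z_p·σ.
ln(370) = 5.914 and ln(2500) = 7.824; z_{0.22} = -0.7722, z_{0.86} = 1.08.
σ = (7.824 − 5.914)/(1.08 − (-0.7722)) = 1.031.
μ = 5.914 − (-0.7722)·1.031 = 6.710.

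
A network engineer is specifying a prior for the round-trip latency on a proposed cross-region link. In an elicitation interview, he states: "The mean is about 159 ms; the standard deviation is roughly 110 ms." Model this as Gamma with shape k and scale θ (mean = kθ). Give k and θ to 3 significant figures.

k ≈ 2.09, θ ≈ 76.1

For Gamma(k, scale θ): mean = kθ, variance = kθ², so CV = 1/√k.
CV = SD/mean = 110/159 = 0.6918, hence k = 1/CV² = 2.09.
Then θ = mean/k = 159/2.09 = 76.1.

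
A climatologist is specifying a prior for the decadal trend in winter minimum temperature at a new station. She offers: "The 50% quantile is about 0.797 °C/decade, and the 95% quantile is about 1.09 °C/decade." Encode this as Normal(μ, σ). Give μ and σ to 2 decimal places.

For Normal(μ,σ), the p-quantile is μ + z_p·σ. Here z_{0.5} = 0, z_{0.95} = 1.645.
So 0.797 = μ + 0σ and 1.09 = μ + 1.645σ.
Subtracting: σ = (1.09 − 0.797)/(1.645 − (0)) = 0.18.
Then μ = 0.797 − (0)·0.18 = 0.80.

μ = 0.80, σ = 0.18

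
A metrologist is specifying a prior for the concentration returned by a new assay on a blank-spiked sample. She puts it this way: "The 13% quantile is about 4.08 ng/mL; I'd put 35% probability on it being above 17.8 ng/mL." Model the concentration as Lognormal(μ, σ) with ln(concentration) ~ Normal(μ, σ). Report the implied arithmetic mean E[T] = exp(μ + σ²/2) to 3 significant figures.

E[T] ≈ 19.7 ng/mL

If T ~ Lognormal(μ,σ) then ln T ~ Normal(μ,σ), so the p-quantile of ln T is μ + z_p·σ.
ln(4.08) = 1.406 and ln(17.8) = 2.879; z_{0.13} = -1.126, z_{0.65} = 0.3853.
σ = (2.879 − 1.406)/(0.3853 − (-1.126)) = 0.974.
μ = 1.406 − (-1.126)·0.974 = 2.504.
E[T] = exp(μ + σ²/2) = exp(2.504 + 0.4748) = 19.7 ng/mL.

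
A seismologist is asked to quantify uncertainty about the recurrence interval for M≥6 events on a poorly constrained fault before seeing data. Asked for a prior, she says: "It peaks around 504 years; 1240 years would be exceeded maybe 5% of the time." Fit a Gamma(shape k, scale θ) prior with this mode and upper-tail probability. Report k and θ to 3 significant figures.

k ≈ 4.36, θ ≈ 150

Gamma(k,θ) with k>1 has mode (k−1)θ, so θ = 504/(k−1).
Need P(X < 1240) = 0.95 with θ tied to k this way. Start at k = 2, θ = 504: P(X<1240) ≈ 0.704.
Too low — raise k to concentrate. Iterating converges to k ≈ 4.36.
Then θ = 504/(4.36−1) ≈ 150.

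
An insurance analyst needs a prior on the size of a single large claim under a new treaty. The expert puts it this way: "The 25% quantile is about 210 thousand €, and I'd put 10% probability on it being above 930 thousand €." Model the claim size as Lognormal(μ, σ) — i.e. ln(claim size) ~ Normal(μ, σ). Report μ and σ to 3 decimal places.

μ ≈ 5.860, σ ≈ 0.761

If T ~ Lognormal(μ,σ) then ln T ~ Normal(μ,σ), so the p-quantile of ln T is μ + z_p·σ.
ln(210) = 5.347 and ln(930) = 6.835; z_{0.25} = -0.6745, z_{0.9} = 1.282.
σ = (6.835 − 5.347)/(1.282 − (-0.6745)) = 0.761.
μ = 5.347 − (-0.6745)·0.761 = 5.860.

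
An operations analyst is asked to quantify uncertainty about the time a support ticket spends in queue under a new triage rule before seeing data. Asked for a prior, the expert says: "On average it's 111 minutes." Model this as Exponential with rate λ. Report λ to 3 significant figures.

Exponential mean = 1/λ, so λ = 1/111.0 = 0.00901.

λ ≈ 0.00901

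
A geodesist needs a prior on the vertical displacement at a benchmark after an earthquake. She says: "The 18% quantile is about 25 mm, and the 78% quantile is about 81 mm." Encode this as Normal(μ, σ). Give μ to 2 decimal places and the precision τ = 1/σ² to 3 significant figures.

μ = 55.38, τ = 0.000908

The p-quantile of Normal(μ,σ) is μ + z_p·σ, with z_{0.18} = -0.9154 and z_{0.78} = 0.7722.
Eliminate σ: μ = (z₂·x₁ − z₁·x₂)/(z₂ − z₁) = (0.7722·25 − (-0.9154)·81)/1.688 = 55.38.
Then σ = (x₂ − x₁)/(z₂ − z₁) = (81 − 25)/1.688 = 33.18.
Precision τ = 1/σ² = 1/33.18² = 0.000908.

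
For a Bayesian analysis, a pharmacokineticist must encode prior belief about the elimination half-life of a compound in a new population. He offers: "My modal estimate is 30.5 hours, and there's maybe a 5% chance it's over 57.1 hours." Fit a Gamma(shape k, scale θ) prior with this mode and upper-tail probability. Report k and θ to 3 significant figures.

k ≈ 8.07, θ ≈ 4.31

Gamma(k,θ) with k>1 has mode (k−1)θ, so θ = 30.5/(k−1).
Need P(X < 57.1) = 0.95 with θ tied to k this way. Start at k = 2, θ = 30.5: P(X<57.1) ≈ 0.558.
Too low — raise k to concentrate. Iterating converges to k ≈ 8.07.
Then θ = 30.5/(8.07−1) ≈ 4.31.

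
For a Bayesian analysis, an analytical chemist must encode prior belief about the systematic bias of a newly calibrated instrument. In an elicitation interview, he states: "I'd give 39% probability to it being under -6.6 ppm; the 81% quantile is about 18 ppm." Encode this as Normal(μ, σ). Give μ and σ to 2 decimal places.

The p-quantile of Normal(μ,σ) is μ + z_p·σ, with z_{0.39} = -0.2793 and z_{0.81} = 0.8779.
Eliminate σ: μ = (z₂·x₁ − z₁·x₂)/(z₂ − z₁) = (0.8779·-6.6 − (-0.2793)·18)/1.157 = -0.66.
Then σ = (x₂ − x₁)/(z₂ − z₁) = (18 − -6.6)/1.157 = 21.26.

μ = -0.66, σ = 21.26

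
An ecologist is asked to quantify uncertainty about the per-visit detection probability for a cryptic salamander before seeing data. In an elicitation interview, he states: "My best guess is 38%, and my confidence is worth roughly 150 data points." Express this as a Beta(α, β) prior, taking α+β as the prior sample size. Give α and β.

Under the effective-sample-size interpretation, Beta(α, β) has prior mean α/(α+β) and prior sample size α+β.
So α+β = 150 and α/(α+β) = 0.38, giving α = 0.38·150 = 57 and β = 150 − 57 = 93.

α = 57, β = 93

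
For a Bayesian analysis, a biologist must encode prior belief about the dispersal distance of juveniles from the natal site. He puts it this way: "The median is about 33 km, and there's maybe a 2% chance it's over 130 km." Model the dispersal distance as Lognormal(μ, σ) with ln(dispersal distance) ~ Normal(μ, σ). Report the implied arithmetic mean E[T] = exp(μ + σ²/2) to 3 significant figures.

If T ~ Lognormal(μ,σ) then ln T ~ Normal(μ,σ), so the p-quantile of ln T is μ + z_p·σ.
ln(33) = 3.497 and ln(130) = 4.868; z_{0.5} = 0, z_{0.98} = 2.054.
σ = (4.868 − 3.497)/(2.054 − (0)) = 0.668.
μ = 3.497 − (0)·0.668 = 3.497.
E[T] = exp(μ + σ²/2) = exp(3.497 + 0.2228) = 41.2 km.

E[T] ≈ 41.2 km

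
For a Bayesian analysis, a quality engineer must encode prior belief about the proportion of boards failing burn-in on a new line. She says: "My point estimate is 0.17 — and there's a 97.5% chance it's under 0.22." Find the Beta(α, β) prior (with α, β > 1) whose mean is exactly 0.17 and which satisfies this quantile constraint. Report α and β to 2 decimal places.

α ≈ 40.69, β ≈ 198.68

With mean 0.17 fixed, write α = 0.17s, β = 0.83s where s = α+β.
Need P(θ < 0.22) = 0.975 under Beta(0.17s, 0.83s). Normal approximation: (q−m)/√(m(1−m)/s) ≈ z_{0.975} = 1.96, so s ≈ 0.17·0.83·(1.96)²/(0.22−0.17)² = 216.8.
At s = 216.8: P(θ<0.22) ≈ 0.969. Adjusting to match 0.975 gives s ≈ 239.38.
So α = 0.17·239.38 ≈ 40.69, β = 0.83·239.38 ≈ 198.68.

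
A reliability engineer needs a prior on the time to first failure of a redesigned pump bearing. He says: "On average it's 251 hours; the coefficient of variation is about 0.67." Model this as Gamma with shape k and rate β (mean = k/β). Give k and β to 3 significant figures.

k ≈ 2.23, β ≈ 0.00888

For Gamma(k, rate β): mean = k/β, variance = k/β², so CV = 1/√k.
CV = 0.67, hence k = 1/CV² = 2.23.
Then β = k/mean = 2.23/251 = 0.00888.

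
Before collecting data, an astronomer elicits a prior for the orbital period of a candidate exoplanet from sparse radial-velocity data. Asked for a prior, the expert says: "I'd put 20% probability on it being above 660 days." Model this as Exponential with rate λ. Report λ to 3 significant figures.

λ ≈ 0.00244

P(T > 660.0) = e^(−λ·660.0) = 0.2, so λ = −ln(0.2)/660.0 = 0.00244.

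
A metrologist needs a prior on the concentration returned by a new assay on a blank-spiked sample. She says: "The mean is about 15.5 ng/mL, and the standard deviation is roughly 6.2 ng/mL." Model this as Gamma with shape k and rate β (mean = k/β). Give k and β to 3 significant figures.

k ≈ 6.25, β ≈ 0.403

For Gamma(k, rate β): mean = k/β, variance = k/β², so CV = 1/√k.
CV = SD/mean = 6.2/15.5 = 0.4, hence k = 1/CV² = 6.25.
Then β = k/mean = 6.25/15.5 = 0.403.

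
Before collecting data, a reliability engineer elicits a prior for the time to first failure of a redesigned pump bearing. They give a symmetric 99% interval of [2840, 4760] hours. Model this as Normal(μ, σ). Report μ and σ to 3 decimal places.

μ = 3800.000, σ = 372.696

A symmetric 99% interval runs μ ± z·σ with z = 2.576.
Half-width = 960, so σ = 960/2.576 = 372.696.
μ is the interval midpoint, 3800.000.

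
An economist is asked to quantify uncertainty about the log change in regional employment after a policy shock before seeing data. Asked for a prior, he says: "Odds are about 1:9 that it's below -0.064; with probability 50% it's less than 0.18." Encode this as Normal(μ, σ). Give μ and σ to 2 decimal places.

μ = 0.18, σ = 0.19

For Normal(μ,σ), the p-quantile is μ + z_p·σ. Here z_{0.1} = -1.282, z_{0.5} = 0.
So -0.064 = μ − 1.282σ and 0.18 = μ + 0σ.
Subtracting: σ = (0.18 − -0.064)/(0 − (-1.282)) = 0.19.
Then μ = -0.064 − (-1.282)·0.19 = 0.18.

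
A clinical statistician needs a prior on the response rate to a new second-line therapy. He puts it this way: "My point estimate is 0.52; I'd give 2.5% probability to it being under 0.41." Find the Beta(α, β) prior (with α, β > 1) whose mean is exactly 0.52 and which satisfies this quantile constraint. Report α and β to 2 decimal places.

α ≈ 40.82, β ≈ 37.68

With mean 0.52 fixed, write α = 0.52s, β = 0.48s where s = α+β.
Need P(θ < 0.41) = 0.025 under Beta(0.52s, 0.48s). Normal approximation: (q−m)/√(m(1−m)/s) ≈ z_{0.025} = -1.96, so s ≈ 0.52·0.48·(-1.96)²/(0.41−0.52)² = 79.2.
At s = 79.2: P(θ<0.41) ≈ 0.024. Adjusting to match 0.025 gives s ≈ 78.50.
So α = 0.52·78.50 ≈ 40.82, β = 0.48·78.50 ≈ 37.68.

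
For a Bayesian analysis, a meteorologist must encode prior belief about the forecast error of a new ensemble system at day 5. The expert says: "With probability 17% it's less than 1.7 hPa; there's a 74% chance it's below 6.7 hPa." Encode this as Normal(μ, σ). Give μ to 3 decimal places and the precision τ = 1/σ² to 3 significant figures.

For Normal(μ,σ), the p-quantile is μ + z_p·σ. Here z_{0.17} = -0.9542, z_{0.74} = 0.6433.
So 1.7 = μ − 0.9542σ and 6.7 = μ + 0.6433σ.
Subtracting: σ = (6.7 − 1.7)/(0.6433 − (-0.9542)) = 3.130.
Then μ = 1.7 − (-0.9542)·3.130 = 4.686.
Precision τ = 1/σ² = 1/3.13² = 0.102.

μ = 4.686, τ = 0.102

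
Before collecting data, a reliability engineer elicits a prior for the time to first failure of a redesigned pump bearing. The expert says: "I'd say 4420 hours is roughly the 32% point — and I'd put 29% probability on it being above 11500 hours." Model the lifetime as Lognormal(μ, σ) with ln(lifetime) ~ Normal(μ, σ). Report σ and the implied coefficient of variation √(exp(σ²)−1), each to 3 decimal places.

σ ≈ 0.936, CV ≈ 1.185

If T ~ Lognormal(μ,σ) then ln T ~ Normal(μ,σ), so the p-quantile of ln T is μ + z_p·σ.
ln(4420) = 8.394 and ln(11500) = 9.35; z_{0.32} = -0.4677, z_{0.71} = 0.5534.
σ = (9.35 − 8.394)/(0.5534 − (-0.4677)) = 0.936.
μ = 8.394 − (-0.4677)·0.936 = 8.832.
CV = √(exp(σ²)−1) = √(exp(0.8770)−1) = 1.185.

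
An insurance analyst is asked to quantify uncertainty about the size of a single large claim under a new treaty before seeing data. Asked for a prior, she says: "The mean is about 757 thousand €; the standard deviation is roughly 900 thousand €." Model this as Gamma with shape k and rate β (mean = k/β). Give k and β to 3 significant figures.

k ≈ 0.707, β ≈ 0.000935

For Gamma(k, rate β): mean = k/β, variance = k/β², so CV = 1/√k.
CV = SD/mean = 900/757 = 1.189, hence k = 1/CV² = 0.707.
Then β = k/mean = 0.707/757 = 0.000935.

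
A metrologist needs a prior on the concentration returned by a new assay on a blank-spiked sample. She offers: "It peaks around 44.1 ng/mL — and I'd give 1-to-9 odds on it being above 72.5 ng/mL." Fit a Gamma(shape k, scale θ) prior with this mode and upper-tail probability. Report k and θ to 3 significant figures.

k ≈ 8.63, θ ≈ 5.78

Gamma(k,θ) with k>1 has mode (k−1)θ, so θ = 44.1/(k−1).
Need P(X < 72.5) = 0.9 with θ tied to k this way. Start at k = 2, θ = 44.1: P(X<72.5) ≈ 0.489.
Too low — raise k to concentrate. Iterating converges to k ≈ 8.63.
Then θ = 44.1/(8.63−1) ≈ 5.78.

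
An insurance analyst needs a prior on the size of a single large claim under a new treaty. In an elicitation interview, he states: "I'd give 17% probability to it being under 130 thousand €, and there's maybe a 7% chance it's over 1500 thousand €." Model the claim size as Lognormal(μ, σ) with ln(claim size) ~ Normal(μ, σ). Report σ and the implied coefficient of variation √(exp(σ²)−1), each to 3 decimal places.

If T ~ Lognormal(μ,σ) then ln T ~ Normal(μ,σ), so the p-quantile of ln T is μ + z_p·σ.
ln(130) = 4.868 and ln(1500) = 7.313; z_{0.17} = -0.9542, z_{0.93} = 1.476.
σ = (7.313 − 4.868)/(1.476 − (-0.9542)) = 1.006.
μ = 4.868 − (-0.9542)·1.006 = 5.828.
CV = √(exp(σ²)−1) = √(exp(1.0130)−1) = 1.324.

σ ≈ 1.006, CV ≈ 1.324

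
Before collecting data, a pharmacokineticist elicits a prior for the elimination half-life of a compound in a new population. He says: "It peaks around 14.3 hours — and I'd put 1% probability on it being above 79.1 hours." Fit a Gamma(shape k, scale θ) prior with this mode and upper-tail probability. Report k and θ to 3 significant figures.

k ≈ 2.3, θ ≈ 11

Gamma(k,θ) with k>1 has mode (k−1)θ, so θ = 14.3/(k−1).
Need P(X < 79.1) = 0.99 with θ tied to k this way. Start at k = 2, θ = 14.3: P(X<79.1) ≈ 0.974.
Too low — raise k to concentrate. Iterating converges to k ≈ 2.3.
Then θ = 14.3/(2.3−1) ≈ 11.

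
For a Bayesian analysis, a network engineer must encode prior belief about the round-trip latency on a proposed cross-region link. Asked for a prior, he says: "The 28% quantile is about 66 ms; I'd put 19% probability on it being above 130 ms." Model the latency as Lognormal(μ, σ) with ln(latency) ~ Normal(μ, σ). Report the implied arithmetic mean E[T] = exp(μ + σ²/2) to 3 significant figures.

E[T] ≈ 96.3 ms

If T ~ Lognormal(μ,σ) then ln T ~ Normal(μ,σ), so the p-quantile of ln T is μ + z_p·σ.
ln(66) = 4.19 and ln(130) = 4.868; z_{0.28} = -0.5828, z_{0.81} = 0.8779.
σ = (4.868 − 4.19)/(0.8779 − (-0.5828)) = 0.464.
μ = 4.19 − (-0.5828)·0.464 = 4.460.
E[T] = exp(μ + σ²/2) = exp(4.460 + 0.1077) = 96.3 ms.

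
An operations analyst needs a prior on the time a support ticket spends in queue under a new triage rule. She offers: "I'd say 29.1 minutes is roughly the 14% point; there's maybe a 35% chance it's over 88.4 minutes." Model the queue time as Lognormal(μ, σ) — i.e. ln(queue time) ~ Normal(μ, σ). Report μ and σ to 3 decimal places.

If T ~ Lognormal(μ,σ) then ln T ~ Normal(μ,σ), so the p-quantile of ln T is μ + z_p·σ.
ln(29.1) = 3.371 and ln(88.4) = 4.482; z_{0.14} = -1.08, z_{0.65} = 0.3853.
σ = (4.482 − 3.371)/(0.3853 − (-1.08)) = 0.758.
μ = 3.371 − (-1.08)·0.758 = 4.190.

μ ≈ 4.190, σ ≈ 0.758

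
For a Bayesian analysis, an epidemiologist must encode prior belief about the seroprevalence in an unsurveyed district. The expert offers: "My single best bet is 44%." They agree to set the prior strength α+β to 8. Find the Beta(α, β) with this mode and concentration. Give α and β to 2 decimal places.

α = 3.64, β = 4.36

For α,β > 1 the Beta mode is (α−1)/(α+β−2). With α+β = 8, the mode is (α−1)/6.
Set (α−1)/6 = 0.44 → α = 1 + 0.44·6 = 3.64.
β = 8 − α = 4.36.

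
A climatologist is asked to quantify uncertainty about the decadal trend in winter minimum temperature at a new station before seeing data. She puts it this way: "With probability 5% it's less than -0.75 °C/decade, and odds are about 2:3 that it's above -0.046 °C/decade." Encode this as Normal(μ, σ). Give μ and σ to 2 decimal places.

For Normal(μ,σ), the p-quantile is μ + z_p·σ. Here z_{0.05} = -1.645, z_{0.6} = 0.2533.
So -0.75 = μ − 1.645σ and -0.046 = μ + 0.2533σ.
Subtracting: σ = (-0.046 − -0.75)/(0.2533 − (-1.645)) = 0.37.
Then μ = -0.75 − (-1.645)·0.37 = -0.14.

μ = -0.14, σ = 0.37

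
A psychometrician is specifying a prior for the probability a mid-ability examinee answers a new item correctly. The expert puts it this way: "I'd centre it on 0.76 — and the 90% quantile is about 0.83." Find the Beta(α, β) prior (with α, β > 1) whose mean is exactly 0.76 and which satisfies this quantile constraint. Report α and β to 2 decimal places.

With mean 0.76 fixed, write α = 0.76s, β = 0.24s where s = α+β.
Need P(θ < 0.83) = 0.9 under Beta(0.76s, 0.24s). Normal approximation: (q−m)/√(m(1−m)/s) ≈ z_{0.9} = 1.28, so s ≈ 0.76·0.24·(1.28)²/(0.83−0.76)² = 61.1.
At s = 61.1: P(θ<0.83) ≈ 0.908. Adjusting to match 0.9 gives s ≈ 57.01.
So α = 0.76·57.01 ≈ 43.33, β = 0.24·57.01 ≈ 13.68.

α ≈ 43.33, β ≈ 13.68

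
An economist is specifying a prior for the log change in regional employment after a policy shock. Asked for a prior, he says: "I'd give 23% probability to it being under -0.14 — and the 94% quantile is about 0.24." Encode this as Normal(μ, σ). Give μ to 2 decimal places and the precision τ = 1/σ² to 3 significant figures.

μ = -0.02, τ = 36.4

The p-quantile of Normal(μ,σ) is μ + z_p·σ, with z_{0.23} = -0.7388 and z_{0.94} = 1.555.
Eliminate σ: μ = (z₂·x₁ − z₁·x₂)/(z₂ − z₁) = (1.555·-0.14 − (-0.7388)·0.24)/2.294 = -0.02.
Then σ = (x₂ − x₁)/(z₂ − z₁) = (0.24 − -0.14)/2.294 = 0.17.
Precision τ = 1/σ² = 1/0.1657² = 36.4.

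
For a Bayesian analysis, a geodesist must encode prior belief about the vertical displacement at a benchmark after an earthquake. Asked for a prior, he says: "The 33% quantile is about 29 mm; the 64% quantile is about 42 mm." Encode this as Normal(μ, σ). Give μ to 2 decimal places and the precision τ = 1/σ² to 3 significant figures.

The p-quantile of Normal(μ,σ) is μ + z_p·σ, with z_{0.33} = -0.4399 and z_{0.64} = 0.3585.
Eliminate σ: μ = (z₂·x₁ − z₁·x₂)/(z₂ − z₁) = (0.3585·29 − (-0.4399)·42)/0.7984 = 36.16.
Then σ = (x₂ − x₁)/(z₂ − z₁) = (42 − 29)/0.7984 = 16.28.
Precision τ = 1/σ² = 1/16.28² = 0.00377.

μ = 36.16, τ = 0.00377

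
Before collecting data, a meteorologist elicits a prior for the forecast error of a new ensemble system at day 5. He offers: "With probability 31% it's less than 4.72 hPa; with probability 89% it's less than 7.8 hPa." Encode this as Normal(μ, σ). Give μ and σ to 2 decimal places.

μ = 5.61, σ = 1.79

For Normal(μ,σ), the p-quantile is μ + z_p·σ. Here z_{0.31} = -0.4959, z_{0.89} = 1.227.
So 4.72 = μ − 0.4959σ and 7.8 = μ + 1.227σ.
Subtracting: σ = (7.8 − 4.72)/(1.227 − (-0.4959)) = 1.79.
Then μ = 4.72 − (-0.4959)·1.79 = 5.61.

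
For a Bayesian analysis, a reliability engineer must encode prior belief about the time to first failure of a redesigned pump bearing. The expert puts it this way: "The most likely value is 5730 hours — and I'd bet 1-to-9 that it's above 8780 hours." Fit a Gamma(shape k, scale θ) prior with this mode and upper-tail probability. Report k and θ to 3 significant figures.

k ≈ 11.2, θ ≈ 559

Gamma(k,θ) with k>1 has mode (k−1)θ, so θ = 5730/(k−1).
Need P(X < 8780) = 0.9 with θ tied to k this way. Start at k = 2, θ = 5730: P(X<8780) ≈ 0.453.
Too low — raise k to concentrate. Iterating converges to k ≈ 11.2.
Then θ = 5730/(11.2−1) ≈ 559.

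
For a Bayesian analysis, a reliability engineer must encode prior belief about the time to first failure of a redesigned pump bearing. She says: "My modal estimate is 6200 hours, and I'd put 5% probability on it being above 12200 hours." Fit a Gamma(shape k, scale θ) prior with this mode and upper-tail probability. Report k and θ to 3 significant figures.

k ≈ 7.06, θ ≈ 1020

Gamma(k,θ) with k>1 has mode (k−1)θ, so θ = 6200/(k−1).
Need P(X < 12200) = 0.95 with θ tied to k this way. Start at k = 2, θ = 6200: P(X<12200) ≈ 0.585.
Too low — raise k to concentrate. Iterating converges to k ≈ 7.06.
Then θ = 6200/(7.06−1) ≈ 1020.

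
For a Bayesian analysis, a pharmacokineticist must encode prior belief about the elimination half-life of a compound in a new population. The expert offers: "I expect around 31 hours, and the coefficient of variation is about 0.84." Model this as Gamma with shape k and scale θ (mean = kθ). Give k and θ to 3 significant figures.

For Gamma(k, scale θ): mean = kθ, variance = kθ², so CV = 1/√k.
CV = 0.84, hence k = 1/CV² = 1.42.
Then θ = mean/k = 31/1.42 = 21.9.

k ≈ 1.42, θ ≈ 21.9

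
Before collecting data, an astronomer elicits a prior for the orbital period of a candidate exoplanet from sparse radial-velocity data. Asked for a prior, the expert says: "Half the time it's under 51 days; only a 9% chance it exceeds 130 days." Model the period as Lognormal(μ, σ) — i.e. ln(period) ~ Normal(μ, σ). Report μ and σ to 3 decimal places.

If T ~ Lognormal(μ,σ) then ln T ~ Normal(μ,σ), so the p-quantile of ln T is μ + z_p·σ.
ln(51) = 3.932 and ln(130) = 4.868; z_{0.5} = 0, z_{0.91} = 1.341.
σ = (4.868 − 3.932)/(1.341 − (0)) = 0.698.
μ = 3.932 − (0)·0.698 = 3.932.

μ ≈ 3.932, σ ≈ 0.698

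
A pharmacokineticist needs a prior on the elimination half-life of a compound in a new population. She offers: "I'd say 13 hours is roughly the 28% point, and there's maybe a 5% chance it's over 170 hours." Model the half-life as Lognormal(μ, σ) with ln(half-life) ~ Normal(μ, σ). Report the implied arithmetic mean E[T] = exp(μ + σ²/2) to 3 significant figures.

E[T] ≈ 49.6 hours

If T ~ Lognormal(μ,σ) then ln T ~ Normal(μ,σ), so the p-quantile of ln T is μ + z_p·σ.
ln(13) = 2.565 and ln(170) = 5.136; z_{0.28} = -0.5828, z_{0.95} = 1.645.
σ = (5.136 − 2.565)/(1.645 − (-0.5828)) = 1.154.
μ = 2.565 − (-0.5828)·1.154 = 3.238.
E[T] = exp(μ + σ²/2) = exp(3.238 + 0.6659) = 49.6 hours.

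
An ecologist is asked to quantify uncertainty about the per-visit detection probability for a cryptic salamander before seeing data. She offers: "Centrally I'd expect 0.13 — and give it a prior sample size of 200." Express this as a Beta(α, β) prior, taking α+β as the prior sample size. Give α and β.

α = 26, β = 174

Under the effective-sample-size interpretation, Beta(α, β) has prior mean α/(α+β) and prior sample size α+β.
So α+β = 200 and α/(α+β) = 0.13, giving α = 0.13·200 = 26 and β = 200 − 26 = 174.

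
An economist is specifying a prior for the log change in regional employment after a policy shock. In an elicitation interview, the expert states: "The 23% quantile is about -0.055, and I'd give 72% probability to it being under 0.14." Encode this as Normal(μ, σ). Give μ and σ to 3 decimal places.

The p-quantile of Normal(μ,σ) is μ + z_p·σ, with z_{0.23} = -0.7388 and z_{0.72} = 0.5828.
Eliminate σ: μ = (z₂·x₁ − z₁·x₂)/(z₂ − z₁) = (0.5828·-0.055 − (-0.7388)·0.14)/1.322 = 0.054.
Then σ = (x₂ − x₁)/(z₂ − z₁) = (0.14 − -0.055)/1.322 = 0.148.

μ = 0.054, σ = 0.148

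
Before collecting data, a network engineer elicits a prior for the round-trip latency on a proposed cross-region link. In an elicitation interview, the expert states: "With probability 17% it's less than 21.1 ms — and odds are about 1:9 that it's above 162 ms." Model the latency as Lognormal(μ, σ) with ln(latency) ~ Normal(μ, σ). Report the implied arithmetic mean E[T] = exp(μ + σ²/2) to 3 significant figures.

If T ~ Lognormal(μ,σ) then ln T ~ Normal(μ,σ), so the p-quantile of ln T is μ + z_p·σ.
ln(21.1) = 3.049 and ln(162) = 5.088; z_{0.17} = -0.9542, z_{0.9} = 1.282.
σ = (5.088 − 3.049)/(1.282 − (-0.9542)) = 0.912.
μ = 3.049 − (-0.9542)·0.912 = 3.919.
E[T] = exp(μ + σ²/2) = exp(3.919 + 0.4156) = 76.3 ms.

E[T] ≈ 76.3 ms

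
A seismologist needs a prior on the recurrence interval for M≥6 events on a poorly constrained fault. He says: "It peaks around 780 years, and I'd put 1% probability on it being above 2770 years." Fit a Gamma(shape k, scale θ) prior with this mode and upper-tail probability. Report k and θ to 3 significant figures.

k ≈ 3.69, θ ≈ 290

Gamma(k,θ) with k>1 has mode (k−1)θ, so θ = 780/(k−1).
Need P(X < 2770) = 0.99 with θ tied to k this way. Start at k = 2, θ = 780: P(X<2770) ≈ 0.869.
Too low — raise k to concentrate. Iterating converges to k ≈ 3.69.
Then θ = 780/(3.69−1) ≈ 290.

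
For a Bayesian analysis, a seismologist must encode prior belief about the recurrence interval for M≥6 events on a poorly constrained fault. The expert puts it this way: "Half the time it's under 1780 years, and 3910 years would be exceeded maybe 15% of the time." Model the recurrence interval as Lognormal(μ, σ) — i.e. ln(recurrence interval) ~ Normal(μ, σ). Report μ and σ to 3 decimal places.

If T ~ Lognormal(μ,σ) then ln T ~ Normal(μ,σ), so the p-quantile of ln T is μ + z_p·σ.
ln(1780) = 7.484 and ln(3910) = 8.271; z_{0.5} = 0, z_{0.85} = 1.036.
σ = (8.271 − 7.484)/(1.036 − (0)) = 0.759.
μ = 7.484 − (0)·0.759 = 7.484.

μ ≈ 7.484, σ ≈ 0.759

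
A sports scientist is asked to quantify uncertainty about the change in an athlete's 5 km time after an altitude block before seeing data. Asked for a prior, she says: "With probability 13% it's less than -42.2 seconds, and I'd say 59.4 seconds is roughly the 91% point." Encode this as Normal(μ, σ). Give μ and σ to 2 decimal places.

μ = 4.19, σ = 41.18

For Normal(μ,σ), the p-quantile is μ + z_p·σ. Here z_{0.13} = -1.126, z_{0.91} = 1.341.
So -42.2 = μ − 1.126σ and 59.4 = μ + 1.341σ.
Subtracting: σ = (59.4 − -42.2)/(1.341 − (-1.126)) = 41.18.
Then μ = -42.2 − (-1.126)·41.18 = 4.19.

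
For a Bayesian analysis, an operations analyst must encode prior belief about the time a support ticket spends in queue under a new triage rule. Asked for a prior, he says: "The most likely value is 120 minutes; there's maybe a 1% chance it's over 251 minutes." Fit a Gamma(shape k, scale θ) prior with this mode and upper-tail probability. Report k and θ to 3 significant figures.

Gamma(k,θ) with k>1 has mode (k−1)θ, so θ = 120/(k−1).
Need P(X < 251) = 0.99 with θ tied to k this way. Start at k = 2, θ = 120: P(X<251) ≈ 0.618.
Too low — raise k to concentrate. Iterating converges to k ≈ 9.94.
Then θ = 120/(9.94−1) ≈ 13.4.

k ≈ 9.94, θ ≈ 13.4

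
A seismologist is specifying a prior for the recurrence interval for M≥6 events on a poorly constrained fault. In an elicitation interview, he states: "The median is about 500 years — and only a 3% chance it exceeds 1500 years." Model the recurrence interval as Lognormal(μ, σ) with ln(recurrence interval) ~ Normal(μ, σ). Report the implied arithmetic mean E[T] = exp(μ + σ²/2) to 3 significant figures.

If T ~ Lognormal(μ,σ) then ln T ~ Normal(μ,σ), so the p-quantile of ln T is μ + z_p·σ.
ln(500) = 6.215 and ln(1500) = 7.313; z_{0.5} = 0, z_{0.97} = 1.881.
σ = (7.313 − 6.215)/(1.881 − (0)) = 0.584.
μ = 6.215 − (0)·0.584 = 6.215.
E[T] = exp(μ + σ²/2) = exp(6.215 + 0.1706) = 593 years.

E[T] ≈ 593 years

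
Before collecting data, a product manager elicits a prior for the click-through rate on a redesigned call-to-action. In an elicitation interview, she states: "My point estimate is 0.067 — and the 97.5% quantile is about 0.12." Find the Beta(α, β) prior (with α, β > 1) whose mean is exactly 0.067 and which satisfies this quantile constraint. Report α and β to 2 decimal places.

With mean 0.067 fixed, write α = 0.067s, β = 0.933s where s = α+β.
Need P(θ < 0.12) = 0.975 under Beta(0.067s, 0.933s). Normal approximation: (q−m)/√(m(1−m)/s) ≈ z_{0.975} = 1.96, so s ≈ 0.067·0.933·(1.96)²/(0.12−0.067)² = 85.5.
At s = 85.5: P(θ<0.12) ≈ 0.959. Adjusting to match 0.975 gives s ≈ 111.47.
So α = 0.067·111.47 ≈ 7.47, β = 0.933·111.47 ≈ 104.00.

α ≈ 7.47, β ≈ 104.00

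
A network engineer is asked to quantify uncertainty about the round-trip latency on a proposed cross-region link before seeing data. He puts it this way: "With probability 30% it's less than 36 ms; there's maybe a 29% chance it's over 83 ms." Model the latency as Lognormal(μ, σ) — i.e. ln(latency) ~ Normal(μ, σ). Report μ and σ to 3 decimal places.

If T ~ Lognormal(μ,σ) then ln T ~ Normal(μ,σ), so the p-quantile of ln T is μ + z_p·σ.
ln(36) = 3.584 and ln(83) = 4.419; z_{0.3} = -0.5244, z_{0.71} = 0.5534.
σ = (4.419 − 3.584)/(0.5534 − (-0.5244)) = 0.775.
μ = 3.584 − (-0.5244)·0.775 = 3.990.

μ ≈ 3.990, σ ≈ 0.775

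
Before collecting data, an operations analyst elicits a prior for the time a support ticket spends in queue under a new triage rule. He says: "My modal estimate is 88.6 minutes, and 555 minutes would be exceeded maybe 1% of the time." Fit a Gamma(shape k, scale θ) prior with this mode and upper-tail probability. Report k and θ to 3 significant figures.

Gamma(k,θ) with k>1 has mode (k−1)θ, so θ = 88.6/(k−1).
Need P(X < 555) = 0.99 with θ tied to k this way. Start at k = 2, θ = 88.6: P(X<555) ≈ 0.986.
Too low — raise k to concentrate. Iterating converges to k ≈ 2.08.
Then θ = 88.6/(2.08−1) ≈ 81.7.

k ≈ 2.08, θ ≈ 81.7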